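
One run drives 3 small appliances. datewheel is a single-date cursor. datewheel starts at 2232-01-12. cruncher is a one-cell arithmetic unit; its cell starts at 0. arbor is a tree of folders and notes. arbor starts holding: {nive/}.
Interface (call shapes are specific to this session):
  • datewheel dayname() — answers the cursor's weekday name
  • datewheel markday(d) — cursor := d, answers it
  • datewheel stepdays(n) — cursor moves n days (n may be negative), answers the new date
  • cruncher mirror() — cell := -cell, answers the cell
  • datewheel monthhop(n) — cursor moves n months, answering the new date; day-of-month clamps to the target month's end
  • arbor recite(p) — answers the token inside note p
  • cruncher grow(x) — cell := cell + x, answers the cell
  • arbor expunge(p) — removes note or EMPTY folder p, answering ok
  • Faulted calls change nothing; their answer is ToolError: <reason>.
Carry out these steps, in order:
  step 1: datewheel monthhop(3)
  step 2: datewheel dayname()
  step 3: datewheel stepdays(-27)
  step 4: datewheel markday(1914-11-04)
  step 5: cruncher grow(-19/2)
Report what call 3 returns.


Answer: 2232-03-16

Derivation:
-> datewheel monthhop(3)
<- 2232-04-12
-> datewheel dayname()
<- Thursday
-> datewheel stepdays(-27)
<- 2232-03-16
-> datewheel markday(1914-11-04)
<- 1914-11-04
-> cruncher grow(-19/2)
<- -19/2


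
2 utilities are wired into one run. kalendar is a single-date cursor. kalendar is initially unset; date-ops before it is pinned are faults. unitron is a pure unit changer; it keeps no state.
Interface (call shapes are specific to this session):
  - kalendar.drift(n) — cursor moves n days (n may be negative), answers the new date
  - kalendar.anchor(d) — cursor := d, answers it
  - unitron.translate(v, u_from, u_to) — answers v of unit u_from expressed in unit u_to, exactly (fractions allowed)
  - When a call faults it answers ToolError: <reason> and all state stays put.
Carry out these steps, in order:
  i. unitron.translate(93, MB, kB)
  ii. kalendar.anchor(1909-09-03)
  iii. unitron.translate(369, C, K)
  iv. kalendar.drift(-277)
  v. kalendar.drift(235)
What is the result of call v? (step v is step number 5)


I call unitron.translate passing v: 93, u_from: MB, u_to: kB, which returns 93000.
I call kalendar.anchor passing d: 1909-09-03, → 1909-09-03.
Calling unitron.translate passing v: 369, u_from: C, u_to: K, giving 12843/20.
I try kalendar.drift passing n: -277, giving 1908-11-30.
Invoking kalendar.drift passing n: 235, which returns 1909-07-23.

Answer: 1909-07-23


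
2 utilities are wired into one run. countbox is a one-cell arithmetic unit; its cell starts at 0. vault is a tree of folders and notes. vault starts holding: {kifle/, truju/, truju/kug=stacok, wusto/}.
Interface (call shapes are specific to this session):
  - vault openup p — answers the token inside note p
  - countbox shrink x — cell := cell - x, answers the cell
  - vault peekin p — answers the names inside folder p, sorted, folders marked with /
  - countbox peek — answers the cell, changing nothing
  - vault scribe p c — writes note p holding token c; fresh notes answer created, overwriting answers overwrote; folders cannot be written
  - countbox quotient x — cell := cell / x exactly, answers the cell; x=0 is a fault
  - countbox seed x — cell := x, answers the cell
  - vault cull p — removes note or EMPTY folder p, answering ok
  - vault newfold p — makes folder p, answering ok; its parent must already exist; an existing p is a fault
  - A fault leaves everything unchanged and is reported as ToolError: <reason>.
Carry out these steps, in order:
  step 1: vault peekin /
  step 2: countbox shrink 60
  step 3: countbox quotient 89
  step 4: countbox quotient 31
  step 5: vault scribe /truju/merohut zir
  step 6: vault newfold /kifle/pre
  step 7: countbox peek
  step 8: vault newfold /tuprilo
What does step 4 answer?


>> vault peekin(/)
<< [kifle/, truju/, wusto/]
>> countbox shrink(60)
<< -60
>> countbox quotient(89)
<< -60/89
>> countbox quotient(31)
<< -60/2759
>> vault scribe(/truju/merohut, zir)
<< created
>> vault newfold(/kifle/pre)
<< ok
>> countbox peek()
<< -60/2759
>> vault newfold(/tuprilo)
<< ok

Answer: -60/2759


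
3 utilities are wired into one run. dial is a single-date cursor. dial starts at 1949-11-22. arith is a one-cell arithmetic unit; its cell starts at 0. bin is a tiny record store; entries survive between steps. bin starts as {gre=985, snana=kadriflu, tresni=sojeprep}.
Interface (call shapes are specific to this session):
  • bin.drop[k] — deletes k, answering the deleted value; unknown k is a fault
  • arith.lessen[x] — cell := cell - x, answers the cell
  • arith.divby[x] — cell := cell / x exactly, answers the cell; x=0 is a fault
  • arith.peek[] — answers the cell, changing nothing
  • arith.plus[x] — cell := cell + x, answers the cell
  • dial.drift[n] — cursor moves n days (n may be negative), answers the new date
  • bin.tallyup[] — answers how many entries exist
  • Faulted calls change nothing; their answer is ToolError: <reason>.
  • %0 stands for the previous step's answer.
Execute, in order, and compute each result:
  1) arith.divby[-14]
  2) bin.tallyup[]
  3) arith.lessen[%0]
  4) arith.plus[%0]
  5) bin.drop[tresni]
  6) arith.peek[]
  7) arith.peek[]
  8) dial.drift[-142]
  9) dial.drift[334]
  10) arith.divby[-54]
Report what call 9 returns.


Answer: 1950-06-02

Derivation:
$ arith.divby x='-14'
  0
$ bin.tallyup
  3
$ arith.lessen x='%0'
  -3
$ arith.plus x='%0'
  -6
$ bin.drop k='tresni'
  sojeprep
$ arith.peek
  -6
$ arith.peek
  -6
$ dial.drift n='-142'
  1949-07-03
$ dial.drift n='334'
  1950-06-02
$ arith.divby x='-54'
  1/9


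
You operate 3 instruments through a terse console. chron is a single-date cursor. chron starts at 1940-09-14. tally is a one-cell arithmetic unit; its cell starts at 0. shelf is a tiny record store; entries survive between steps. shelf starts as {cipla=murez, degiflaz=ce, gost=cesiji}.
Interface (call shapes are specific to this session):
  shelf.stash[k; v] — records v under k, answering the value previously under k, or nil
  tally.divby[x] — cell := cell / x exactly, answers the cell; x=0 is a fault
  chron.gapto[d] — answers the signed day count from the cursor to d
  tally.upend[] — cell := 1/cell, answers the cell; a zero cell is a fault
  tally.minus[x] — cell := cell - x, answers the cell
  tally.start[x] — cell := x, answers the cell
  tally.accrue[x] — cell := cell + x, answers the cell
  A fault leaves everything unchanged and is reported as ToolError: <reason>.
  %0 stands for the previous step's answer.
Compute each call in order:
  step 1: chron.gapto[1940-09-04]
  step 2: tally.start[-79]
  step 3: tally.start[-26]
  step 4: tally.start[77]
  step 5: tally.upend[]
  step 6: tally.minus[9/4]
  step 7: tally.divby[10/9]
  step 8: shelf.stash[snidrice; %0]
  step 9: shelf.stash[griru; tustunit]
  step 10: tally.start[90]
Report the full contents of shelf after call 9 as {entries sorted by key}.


I invoke gapto using d→1940-09-04, → -10.
I use start using x→-79, and get -79.
I call start using x→-26, which returns -26.
Then start using x→77, → 77.
Now I run upend(), → 1/77.
Next I call minus using x→9/4, which returns -689/308.
Calling divby using x→10/9, and observe -6201/3080.
I invoke stash using k→snidrice, v→%0, — result: nil.
I call stash using k→griru, v→tustunit, giving nil.
I use start using x→90, and see 90.

Answer: {cipla=murez, degiflaz=ce, gost=cesiji, griru=tustunit, snidrice=-6201/3080}


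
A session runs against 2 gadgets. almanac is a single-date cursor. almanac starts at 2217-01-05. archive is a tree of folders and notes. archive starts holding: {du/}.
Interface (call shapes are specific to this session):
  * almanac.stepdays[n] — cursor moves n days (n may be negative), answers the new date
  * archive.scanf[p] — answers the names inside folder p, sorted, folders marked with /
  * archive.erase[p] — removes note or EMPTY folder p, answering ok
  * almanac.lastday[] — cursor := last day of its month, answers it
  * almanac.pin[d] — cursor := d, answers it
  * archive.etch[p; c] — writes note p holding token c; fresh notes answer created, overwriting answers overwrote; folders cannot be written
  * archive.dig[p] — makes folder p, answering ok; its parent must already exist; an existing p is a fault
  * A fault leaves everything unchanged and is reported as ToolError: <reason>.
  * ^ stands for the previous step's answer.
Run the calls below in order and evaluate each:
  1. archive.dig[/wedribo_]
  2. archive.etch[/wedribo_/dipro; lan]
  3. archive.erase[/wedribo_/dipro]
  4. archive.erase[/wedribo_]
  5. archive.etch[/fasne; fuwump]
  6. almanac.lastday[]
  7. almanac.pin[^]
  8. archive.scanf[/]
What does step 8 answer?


Answer: [du/, fasne]

Derivation:
Invoking archive.dig passing /wedribo_, and observe ok.
I run archive.etch passing /wedribo_/dipro, lan, → created.
Calling archive.erase passing /wedribo_/dipro, yielding ok.
Next I call archive.erase passing /wedribo_, and see ok.
I run archive.etch passing /fasne, fuwump, → created.
Now I run almanac.lastday(), which returns 2217-01-31.
Then almanac.pin passing ^, and get 2217-01-31.
Now I run archive.scanf passing /: [du/, fasne].


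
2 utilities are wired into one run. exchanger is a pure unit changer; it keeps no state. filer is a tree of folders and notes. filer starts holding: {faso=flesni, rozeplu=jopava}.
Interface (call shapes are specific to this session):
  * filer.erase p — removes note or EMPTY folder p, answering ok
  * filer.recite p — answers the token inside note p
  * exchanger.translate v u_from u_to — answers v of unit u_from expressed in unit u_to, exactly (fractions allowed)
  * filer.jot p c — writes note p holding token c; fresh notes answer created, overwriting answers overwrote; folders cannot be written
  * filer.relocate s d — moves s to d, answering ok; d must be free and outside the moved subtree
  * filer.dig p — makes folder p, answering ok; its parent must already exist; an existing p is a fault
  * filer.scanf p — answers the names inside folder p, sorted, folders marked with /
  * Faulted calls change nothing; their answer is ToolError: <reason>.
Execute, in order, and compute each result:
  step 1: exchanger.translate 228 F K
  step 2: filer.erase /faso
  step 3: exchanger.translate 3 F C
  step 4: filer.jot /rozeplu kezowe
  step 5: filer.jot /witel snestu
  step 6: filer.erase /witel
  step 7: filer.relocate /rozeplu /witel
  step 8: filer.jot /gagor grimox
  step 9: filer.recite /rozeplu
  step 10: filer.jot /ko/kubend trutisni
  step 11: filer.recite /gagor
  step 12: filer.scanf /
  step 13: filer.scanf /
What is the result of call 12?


·→ exchanger.translate(v: 228, u_from: F, u_to: K)
·← 68767/180
·→ filer.erase(p: /faso)
·← ok
·→ exchanger.translate(v: 3, u_from: F, u_to: C)
·← -145/9
·→ filer.jot(p: /rozeplu, c: kezowe)
·← overwrote
·→ filer.jot(p: /witel, c: snestu)
·← created
·→ filer.erase(p: /witel)
·← ok
·→ filer.relocate(s: /rozeplu, d: /witel)
·← ok
·→ filer.jot(p: /gagor, c: grimox)
·← created
·→ filer.recite(p: /rozeplu)
·← ToolError: not found
·→ filer.jot(p: /ko/kubend, c: trutisni)
·← ToolError: no parent
·→ filer.recite(p: /gagor)
·← grimox
·→ filer.scanf(p: /)
·← [gagor, witel]
·→ filer.scanf(p: /)
·← [gagor, witel]

Answer: [gagor, witel]


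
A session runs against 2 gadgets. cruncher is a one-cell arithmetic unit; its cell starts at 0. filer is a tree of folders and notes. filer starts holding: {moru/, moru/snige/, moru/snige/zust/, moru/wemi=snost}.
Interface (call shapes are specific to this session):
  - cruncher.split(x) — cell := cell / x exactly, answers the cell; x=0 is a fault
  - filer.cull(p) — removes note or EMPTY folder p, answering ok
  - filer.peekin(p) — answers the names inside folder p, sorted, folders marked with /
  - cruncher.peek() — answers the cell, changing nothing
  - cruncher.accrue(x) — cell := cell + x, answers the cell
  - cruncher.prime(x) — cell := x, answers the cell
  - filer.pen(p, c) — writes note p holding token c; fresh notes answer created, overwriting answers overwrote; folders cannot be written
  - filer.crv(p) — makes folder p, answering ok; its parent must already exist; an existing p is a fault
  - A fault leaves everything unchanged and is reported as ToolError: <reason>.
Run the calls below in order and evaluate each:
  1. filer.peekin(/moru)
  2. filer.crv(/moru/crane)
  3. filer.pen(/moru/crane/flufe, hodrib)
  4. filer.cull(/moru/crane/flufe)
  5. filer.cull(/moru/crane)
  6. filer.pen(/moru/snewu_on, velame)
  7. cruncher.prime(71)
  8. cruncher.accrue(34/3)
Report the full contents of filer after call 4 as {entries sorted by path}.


Answer: {moru/, moru/crane/, moru/snige/, moru/snige/zust/, moru/wemi=snost}

Derivation:
% filer.peekin(p→/moru) => [snige/, wemi]
% filer.crv(p→/moru/crane) => ok
% filer.pen(p→/moru/crane/flufe, c→hodrib) => created
% filer.cull(p→/moru/crane/flufe) => ok
% filer.cull(p→/moru/crane) => ok
% filer.pen(p→/moru/snewu_on, c→velame) => created
% cruncher.prime(x→71) => 71
% cruncher.accrue(x→34/3) => 247/3


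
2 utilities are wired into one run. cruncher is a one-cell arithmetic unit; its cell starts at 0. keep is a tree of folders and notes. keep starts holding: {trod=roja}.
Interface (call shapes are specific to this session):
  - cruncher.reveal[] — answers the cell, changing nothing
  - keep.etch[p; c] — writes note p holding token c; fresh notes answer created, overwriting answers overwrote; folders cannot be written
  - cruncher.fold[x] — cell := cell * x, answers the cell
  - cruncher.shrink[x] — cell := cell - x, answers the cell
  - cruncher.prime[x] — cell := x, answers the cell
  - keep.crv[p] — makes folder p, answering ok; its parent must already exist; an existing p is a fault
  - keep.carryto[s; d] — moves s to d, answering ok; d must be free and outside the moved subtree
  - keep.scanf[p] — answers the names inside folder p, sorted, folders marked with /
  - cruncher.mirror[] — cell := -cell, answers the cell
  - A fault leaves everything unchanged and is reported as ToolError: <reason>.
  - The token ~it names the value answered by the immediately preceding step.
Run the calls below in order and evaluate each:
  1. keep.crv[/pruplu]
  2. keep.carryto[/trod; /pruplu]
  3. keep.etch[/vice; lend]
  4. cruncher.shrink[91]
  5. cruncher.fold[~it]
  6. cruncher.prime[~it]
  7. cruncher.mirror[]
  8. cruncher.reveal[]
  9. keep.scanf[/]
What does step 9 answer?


Answer: [pruplu/, trod, vice]

Derivation:
I call keep.crv passing p='/pruplu', and get ok.
Invoking keep.carryto passing s='/trod', d='/pruplu': ToolError: exists.
Using keep.etch passing p='/vice', c='lend', and observe created.
Then cruncher.shrink passing x='91', and observe -91.
I invoke cruncher.fold passing x='~it', and get 8281.
Calling cruncher.prime passing x='~it', and observe 8281.
Next I call cruncher.mirror(), — result: -8281.
Calling cruncher.reveal, and see -8281.
I invoke keep.scanf passing p='/', and get [pruplu/, trod, vice].


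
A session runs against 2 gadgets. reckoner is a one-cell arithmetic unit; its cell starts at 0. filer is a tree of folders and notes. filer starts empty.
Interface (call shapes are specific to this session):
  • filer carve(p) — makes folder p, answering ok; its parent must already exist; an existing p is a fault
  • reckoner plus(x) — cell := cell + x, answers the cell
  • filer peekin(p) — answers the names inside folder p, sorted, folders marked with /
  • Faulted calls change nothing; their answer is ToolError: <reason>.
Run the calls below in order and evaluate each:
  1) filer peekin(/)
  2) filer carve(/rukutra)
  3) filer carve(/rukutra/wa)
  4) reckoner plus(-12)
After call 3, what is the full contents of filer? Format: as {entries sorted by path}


Do: filer peekin[p→/]
See: []
Do: filer carve[p→/rukutra]
See: ok
Do: filer carve[p→/rukutra/wa]
See: ok
Do: reckoner plus[x→-12]
See: -12

Answer: {rukutra/, rukutra/wa/}


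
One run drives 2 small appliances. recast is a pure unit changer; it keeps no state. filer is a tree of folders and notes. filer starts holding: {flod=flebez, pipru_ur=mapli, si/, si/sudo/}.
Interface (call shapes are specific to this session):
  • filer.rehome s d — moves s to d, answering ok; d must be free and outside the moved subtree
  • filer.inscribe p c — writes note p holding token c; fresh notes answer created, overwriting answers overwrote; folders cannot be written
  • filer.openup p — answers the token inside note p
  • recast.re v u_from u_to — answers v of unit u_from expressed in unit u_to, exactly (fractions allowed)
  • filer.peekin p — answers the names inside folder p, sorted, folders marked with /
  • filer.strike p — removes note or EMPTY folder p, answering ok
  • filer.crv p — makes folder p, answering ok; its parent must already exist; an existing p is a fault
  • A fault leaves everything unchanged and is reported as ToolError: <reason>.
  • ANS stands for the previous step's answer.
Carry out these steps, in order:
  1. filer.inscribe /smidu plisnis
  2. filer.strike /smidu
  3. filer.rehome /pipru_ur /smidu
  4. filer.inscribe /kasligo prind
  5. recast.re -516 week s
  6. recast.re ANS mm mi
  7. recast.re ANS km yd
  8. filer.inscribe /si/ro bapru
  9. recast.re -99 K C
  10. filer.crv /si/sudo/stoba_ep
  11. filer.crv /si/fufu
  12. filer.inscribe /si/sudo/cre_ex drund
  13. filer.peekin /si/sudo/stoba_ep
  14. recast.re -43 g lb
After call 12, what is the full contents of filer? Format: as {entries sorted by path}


·→ filer.inscribe(p='/smidu', c='plisnis')
·← created
·→ filer.strike(p='/smidu')
·← ok
·→ filer.rehome(s='/pipru_ur', d='/smidu')
·← ok
·→ filer.inscribe(p='/kasligo', c='prind')
·← created
·→ recast.re(v='-516', u_from='week', u_to='s')
·← -312076800
·→ recast.re(v='ANS', u_from='mm', u_to='mi')
·← -270900/1397
·→ recast.re(v='ANS', u_from='km', u_to='yd')
·← -37625000000/177419
·→ filer.inscribe(p='/si/ro', c='bapru')
·← created
·→ recast.re(v='-99', u_from='K', u_to='C')
·← -7443/20
·→ filer.crv(p='/si/sudo/stoba_ep')
·← ok
·→ filer.crv(p='/si/fufu')
·← ok
·→ filer.inscribe(p='/si/sudo/cre_ex', c='drund')
·← created
·→ filer.peekin(p='/si/sudo/stoba_ep')
·← []
·→ recast.re(v='-43', u_from='g', u_to='lb')
·← -4300000/45359237

Answer: {flod=flebez, kasligo=prind, si/, si/fufu/, si/ro=bapru, si/sudo/, si/sudo/cre_ex=drund, si/sudo/stoba_ep/, smidu=mapli}


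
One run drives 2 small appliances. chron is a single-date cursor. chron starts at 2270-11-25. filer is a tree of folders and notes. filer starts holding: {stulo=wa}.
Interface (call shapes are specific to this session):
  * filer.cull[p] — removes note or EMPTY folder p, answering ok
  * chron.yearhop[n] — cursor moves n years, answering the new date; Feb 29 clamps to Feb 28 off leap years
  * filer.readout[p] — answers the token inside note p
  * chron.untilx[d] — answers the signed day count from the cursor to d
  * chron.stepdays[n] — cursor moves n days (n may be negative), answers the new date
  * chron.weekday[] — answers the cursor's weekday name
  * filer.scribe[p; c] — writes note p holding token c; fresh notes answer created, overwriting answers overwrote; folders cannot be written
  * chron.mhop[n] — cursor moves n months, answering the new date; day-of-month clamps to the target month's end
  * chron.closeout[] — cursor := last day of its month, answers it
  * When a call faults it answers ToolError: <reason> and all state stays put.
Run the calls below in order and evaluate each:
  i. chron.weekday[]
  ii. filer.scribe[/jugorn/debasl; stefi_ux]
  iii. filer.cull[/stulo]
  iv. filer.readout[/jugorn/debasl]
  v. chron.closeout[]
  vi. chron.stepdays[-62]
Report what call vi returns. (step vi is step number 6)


Answer: 2270-09-29

Derivation:
~$ chron.weekday
  Friday
~$ filer.scribe p: /jugorn/debasl c: stefi_ux
  ToolError: no parent
~$ filer.cull p: /stulo
  ok
~$ filer.readout p: /jugorn/debasl
  ToolError: not found
~$ chron.closeout
  2270-11-30
~$ chron.stepdays n: -62
  2270-09-29


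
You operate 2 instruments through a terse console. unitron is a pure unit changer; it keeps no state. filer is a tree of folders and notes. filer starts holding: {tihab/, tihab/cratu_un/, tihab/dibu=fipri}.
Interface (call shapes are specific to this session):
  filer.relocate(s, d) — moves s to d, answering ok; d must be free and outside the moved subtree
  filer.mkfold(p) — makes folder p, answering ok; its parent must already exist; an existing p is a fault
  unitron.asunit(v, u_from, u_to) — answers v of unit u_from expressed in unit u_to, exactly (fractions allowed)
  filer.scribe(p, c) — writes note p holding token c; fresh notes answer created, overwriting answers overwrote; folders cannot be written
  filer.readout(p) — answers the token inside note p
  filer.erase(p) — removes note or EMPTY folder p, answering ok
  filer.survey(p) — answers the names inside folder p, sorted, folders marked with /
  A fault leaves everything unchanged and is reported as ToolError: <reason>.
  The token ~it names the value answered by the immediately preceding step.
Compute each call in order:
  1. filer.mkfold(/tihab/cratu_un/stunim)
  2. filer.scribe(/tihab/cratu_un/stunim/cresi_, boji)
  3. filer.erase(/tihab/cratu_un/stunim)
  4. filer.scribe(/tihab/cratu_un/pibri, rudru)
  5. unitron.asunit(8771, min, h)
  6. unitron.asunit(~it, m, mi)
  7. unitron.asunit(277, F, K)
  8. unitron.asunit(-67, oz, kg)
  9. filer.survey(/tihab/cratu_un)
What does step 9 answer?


Answer: [pibri, stunim/]

Derivation:
I call filer.mkfold(p→/tihab/cratu_un/stunim), — result: ok.
Calling filer.scribe(p→/tihab/cratu_un/stunim/cresi_, c→boji), and observe created.
I try filer.erase(p→/tihab/cratu_un/stunim), which returns ToolError: not empty.
Using filer.scribe(p→/tihab/cratu_un/pibri, c→rudru), — result: created.
Next I call unitron.asunit(v→8771, u_from→min, u_to→h), → 8771/60.
I run unitron.asunit(v→~it, u_from→m, u_to→mi), — result: 219275/2414016.
I try unitron.asunit(v→277, u_from→F, u_to→K), giving 73667/180.
I use unitron.asunit(v→-67, u_from→oz, u_to→kg), → -3039068879/1600000000.
Now I run filer.survey(p→/tihab/cratu_un), which returns [pibri, stunim/].


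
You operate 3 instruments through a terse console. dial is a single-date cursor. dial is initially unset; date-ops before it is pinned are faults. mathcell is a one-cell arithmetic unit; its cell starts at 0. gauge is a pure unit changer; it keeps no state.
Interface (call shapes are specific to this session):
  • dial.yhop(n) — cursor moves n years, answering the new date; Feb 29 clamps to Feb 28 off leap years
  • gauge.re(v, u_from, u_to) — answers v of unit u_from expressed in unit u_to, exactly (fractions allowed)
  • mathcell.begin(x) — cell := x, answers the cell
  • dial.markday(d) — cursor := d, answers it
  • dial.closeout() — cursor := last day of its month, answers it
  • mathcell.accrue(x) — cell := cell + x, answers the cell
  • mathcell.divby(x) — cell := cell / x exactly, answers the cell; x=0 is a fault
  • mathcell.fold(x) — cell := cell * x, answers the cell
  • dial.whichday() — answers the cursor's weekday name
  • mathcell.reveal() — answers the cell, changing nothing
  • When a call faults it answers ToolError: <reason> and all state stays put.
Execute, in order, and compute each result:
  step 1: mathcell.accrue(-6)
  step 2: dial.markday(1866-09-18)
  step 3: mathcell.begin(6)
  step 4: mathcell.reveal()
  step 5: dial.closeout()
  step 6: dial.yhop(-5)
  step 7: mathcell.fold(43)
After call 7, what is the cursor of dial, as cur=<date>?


Answer: cur=1861-09-30

Derivation:
> mathcell.accrue x: -6
[out] -6
> dial.markday d: 1866-09-18
[out] 1866-09-18
> mathcell.begin x: 6
[out] 6
> mathcell.reveal
[out] 6
> dial.closeout
[out] 1866-09-30
> dial.yhop n: -5
[out] 1861-09-30
> mathcell.fold x: 43
[out] 258


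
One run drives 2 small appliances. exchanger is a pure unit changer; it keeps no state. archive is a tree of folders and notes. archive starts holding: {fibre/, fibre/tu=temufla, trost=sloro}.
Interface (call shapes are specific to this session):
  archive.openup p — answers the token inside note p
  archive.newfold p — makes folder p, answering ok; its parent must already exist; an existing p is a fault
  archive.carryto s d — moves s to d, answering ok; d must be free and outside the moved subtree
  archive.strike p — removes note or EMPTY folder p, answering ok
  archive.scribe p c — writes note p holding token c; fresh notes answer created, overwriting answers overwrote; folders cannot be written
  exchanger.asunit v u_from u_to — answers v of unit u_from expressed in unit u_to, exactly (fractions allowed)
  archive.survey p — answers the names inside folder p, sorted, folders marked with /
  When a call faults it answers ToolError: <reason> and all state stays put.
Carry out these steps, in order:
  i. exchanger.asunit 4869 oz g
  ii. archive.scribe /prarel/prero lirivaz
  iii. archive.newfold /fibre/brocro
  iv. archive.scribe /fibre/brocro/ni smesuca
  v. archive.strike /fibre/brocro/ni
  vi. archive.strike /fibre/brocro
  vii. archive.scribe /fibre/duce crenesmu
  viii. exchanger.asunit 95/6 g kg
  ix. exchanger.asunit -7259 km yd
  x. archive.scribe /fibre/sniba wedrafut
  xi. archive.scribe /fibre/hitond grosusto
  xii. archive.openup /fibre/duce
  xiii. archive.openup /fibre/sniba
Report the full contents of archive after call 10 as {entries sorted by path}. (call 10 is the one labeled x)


Answer: {fibre/, fibre/duce=crenesmu, fibre/sniba=wedrafut, fibre/tu=temufla, trost=sloro}

Derivation:
I call exchanger.asunit on v='4869', u_from='oz', u_to='g': 220854124953/1600000.
I run archive.scribe on p='/prarel/prero', c='lirivaz', which returns ToolError: no parent.
I try archive.newfold on p='/fibre/brocro', and get ok.
I try archive.scribe on p='/fibre/brocro/ni', c='smesuca', and observe created.
I invoke archive.strike on p='/fibre/brocro/ni', yielding ok.
I run archive.strike on p='/fibre/brocro', which returns ok.
Using archive.scribe on p='/fibre/duce', c='crenesmu': created.
I invoke exchanger.asunit on v='95/6', u_from='g', u_to='kg', and get 19/1200.
I invoke exchanger.asunit on v='-7259', u_from='km', u_to='yd', and get -9073750000/1143.
I try archive.scribe on p='/fibre/sniba', c='wedrafut', giving created.
Invoking archive.scribe on p='/fibre/hitond', c='grosusto', and get created.
Calling archive.openup on p='/fibre/duce': crenesmu.
I call archive.openup on p='/fibre/sniba', — result: wedrafut.


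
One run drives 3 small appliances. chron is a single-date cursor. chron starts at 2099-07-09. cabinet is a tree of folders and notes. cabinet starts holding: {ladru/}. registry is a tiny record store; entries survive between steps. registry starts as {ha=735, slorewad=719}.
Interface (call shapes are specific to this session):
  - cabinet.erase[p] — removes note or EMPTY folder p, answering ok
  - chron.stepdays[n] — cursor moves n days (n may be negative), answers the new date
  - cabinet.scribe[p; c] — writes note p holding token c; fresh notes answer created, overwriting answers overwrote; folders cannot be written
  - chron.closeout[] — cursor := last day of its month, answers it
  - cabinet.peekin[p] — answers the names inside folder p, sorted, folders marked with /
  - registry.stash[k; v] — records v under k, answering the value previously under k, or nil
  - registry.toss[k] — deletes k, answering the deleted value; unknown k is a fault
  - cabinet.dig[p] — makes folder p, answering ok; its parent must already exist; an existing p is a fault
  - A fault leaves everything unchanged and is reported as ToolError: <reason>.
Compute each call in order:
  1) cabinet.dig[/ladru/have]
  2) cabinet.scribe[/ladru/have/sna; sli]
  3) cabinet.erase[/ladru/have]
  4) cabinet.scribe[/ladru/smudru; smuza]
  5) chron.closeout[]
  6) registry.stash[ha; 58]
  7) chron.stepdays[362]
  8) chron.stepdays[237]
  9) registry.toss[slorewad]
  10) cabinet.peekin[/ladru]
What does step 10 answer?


% cabinet.dig p=/ladru/have
= ok
% cabinet.scribe p=/ladru/have/sna c=sli
= created
% cabinet.erase p=/ladru/have
= ToolError: not empty
% cabinet.scribe p=/ladru/smudru c=smuza
= created
% chron.closeout
= 2099-07-31
% registry.stash k=ha v=58
= 735
% chron.stepdays n=362
= 2100-07-28
% chron.stepdays n=237
= 2101-03-22
% registry.toss k=slorewad
= 719
% cabinet.peekin p=/ladru
= [have/, smudru]

Answer: [have/, smudru]


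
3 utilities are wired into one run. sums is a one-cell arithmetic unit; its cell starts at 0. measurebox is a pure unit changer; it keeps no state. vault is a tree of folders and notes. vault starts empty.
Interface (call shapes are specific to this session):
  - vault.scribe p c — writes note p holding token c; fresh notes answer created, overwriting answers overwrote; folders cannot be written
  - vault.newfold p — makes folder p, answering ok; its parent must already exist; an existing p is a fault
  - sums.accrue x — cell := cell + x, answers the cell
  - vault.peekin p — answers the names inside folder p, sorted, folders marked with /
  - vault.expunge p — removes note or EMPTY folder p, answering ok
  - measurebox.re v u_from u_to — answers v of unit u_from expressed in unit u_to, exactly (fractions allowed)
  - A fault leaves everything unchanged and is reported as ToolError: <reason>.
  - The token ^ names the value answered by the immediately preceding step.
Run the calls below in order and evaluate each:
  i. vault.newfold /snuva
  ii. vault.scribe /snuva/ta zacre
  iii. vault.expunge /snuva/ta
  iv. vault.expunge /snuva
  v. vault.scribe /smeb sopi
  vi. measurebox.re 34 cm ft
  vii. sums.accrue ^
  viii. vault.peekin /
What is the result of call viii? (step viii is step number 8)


$ newfold /snuva
= ok
$ scribe /snuva/ta zacre
= created
$ expunge /snuva/ta
= ok
$ expunge /snuva
= ok
$ scribe /smeb sopi
= created
$ re 34 cm ft
= 425/381
$ accrue ^
= 425/381
$ peekin /
= [smeb]

Answer: [smeb]


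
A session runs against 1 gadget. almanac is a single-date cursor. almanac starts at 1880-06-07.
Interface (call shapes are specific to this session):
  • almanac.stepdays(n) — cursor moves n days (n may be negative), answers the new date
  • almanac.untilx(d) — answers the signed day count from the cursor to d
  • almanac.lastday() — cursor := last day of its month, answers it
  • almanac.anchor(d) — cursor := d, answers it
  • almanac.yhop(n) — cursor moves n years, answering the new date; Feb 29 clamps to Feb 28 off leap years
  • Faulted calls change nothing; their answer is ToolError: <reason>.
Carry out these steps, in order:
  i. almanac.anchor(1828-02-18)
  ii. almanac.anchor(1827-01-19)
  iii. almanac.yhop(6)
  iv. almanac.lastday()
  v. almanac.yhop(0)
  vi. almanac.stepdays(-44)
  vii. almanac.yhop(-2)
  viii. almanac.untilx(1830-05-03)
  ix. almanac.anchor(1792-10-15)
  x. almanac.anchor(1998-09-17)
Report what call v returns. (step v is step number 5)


Answer: 1833-01-31

Derivation:
Calling almanac.anchor with d='1828-02-18', and see 1828-02-18.
Then almanac.anchor with d='1827-01-19', → 1827-01-19.
I call almanac.yhop with n='6': 1833-01-19.
Then almanac.lastday, giving 1833-01-31.
I call almanac.yhop with n='0', which returns 1833-01-31.
I use almanac.stepdays with n='-44', → 1832-12-18.
Then almanac.yhop with n='-2', and see 1830-12-18.
Then almanac.untilx with d='1830-05-03', — result: -229.
I use almanac.anchor with d='1792-10-15', and observe 1792-10-15.
Then almanac.anchor with d='1998-09-17': 1998-09-17.


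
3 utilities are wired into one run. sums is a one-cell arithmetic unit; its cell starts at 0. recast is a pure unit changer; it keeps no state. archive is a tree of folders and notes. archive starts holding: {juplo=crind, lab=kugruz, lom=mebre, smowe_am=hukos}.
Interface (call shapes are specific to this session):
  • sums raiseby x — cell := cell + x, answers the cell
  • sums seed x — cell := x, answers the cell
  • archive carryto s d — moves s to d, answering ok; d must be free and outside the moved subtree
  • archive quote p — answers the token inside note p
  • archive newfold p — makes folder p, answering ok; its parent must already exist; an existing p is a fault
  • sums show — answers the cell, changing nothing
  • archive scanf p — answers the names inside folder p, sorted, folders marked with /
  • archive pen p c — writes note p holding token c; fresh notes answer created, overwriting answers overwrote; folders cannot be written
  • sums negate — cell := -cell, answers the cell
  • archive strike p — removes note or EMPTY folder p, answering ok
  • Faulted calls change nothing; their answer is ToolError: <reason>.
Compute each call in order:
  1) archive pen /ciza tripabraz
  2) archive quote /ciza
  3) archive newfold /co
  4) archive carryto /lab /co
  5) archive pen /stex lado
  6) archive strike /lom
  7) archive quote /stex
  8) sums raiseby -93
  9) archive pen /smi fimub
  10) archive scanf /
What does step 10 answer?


Answer: [ciza, co/, juplo, lab, smi, smowe_am, stex]

Derivation:
·→ archive pen(p='/ciza', c='tripabraz')
·← created
·→ archive quote(p='/ciza')
·← tripabraz
·→ archive newfold(p='/co')
·← ok
·→ archive carryto(s='/lab', d='/co')
·← ToolError: exists
·→ archive pen(p='/stex', c='lado')
·← created
·→ archive strike(p='/lom')
·← ok
·→ archive quote(p='/stex')
·← lado
·→ sums raiseby(x='-93')
·← -93
·→ archive pen(p='/smi', c='fimub')
·← created
·→ archive scanf(p='/')
·← [ciza, co/, juplo, lab, smi, smowe_am, stex]


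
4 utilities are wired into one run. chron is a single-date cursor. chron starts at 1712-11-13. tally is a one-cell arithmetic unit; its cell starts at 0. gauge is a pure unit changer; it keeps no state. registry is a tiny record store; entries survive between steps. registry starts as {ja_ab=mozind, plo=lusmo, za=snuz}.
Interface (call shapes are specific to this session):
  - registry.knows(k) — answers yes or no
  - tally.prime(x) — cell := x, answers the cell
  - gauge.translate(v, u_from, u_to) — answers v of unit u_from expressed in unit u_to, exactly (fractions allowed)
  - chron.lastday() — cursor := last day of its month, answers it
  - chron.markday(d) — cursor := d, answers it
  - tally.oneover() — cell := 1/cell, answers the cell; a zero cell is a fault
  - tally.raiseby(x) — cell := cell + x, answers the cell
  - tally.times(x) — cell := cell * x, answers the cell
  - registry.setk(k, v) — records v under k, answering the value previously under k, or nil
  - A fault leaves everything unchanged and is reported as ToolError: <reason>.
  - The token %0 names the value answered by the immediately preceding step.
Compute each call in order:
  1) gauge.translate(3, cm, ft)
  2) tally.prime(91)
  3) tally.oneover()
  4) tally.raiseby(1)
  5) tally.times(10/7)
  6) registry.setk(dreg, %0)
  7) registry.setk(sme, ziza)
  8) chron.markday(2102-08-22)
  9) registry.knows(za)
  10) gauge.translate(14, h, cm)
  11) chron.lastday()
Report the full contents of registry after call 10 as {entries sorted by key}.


~$ gauge.translate v→3 u_from→cm u_to→ft
  25/254
~$ tally.prime x→91
  91
~$ tally.oneover
  1/91
~$ tally.raiseby x→1
  92/91
~$ tally.times x→10/7
  920/637
~$ registry.setk k→dreg v→%0
  nil
~$ registry.setk k→sme v→ziza
  nil
~$ chron.markday d→2102-08-22
  2102-08-22
~$ registry.knows k→za
  yes
~$ gauge.translate v→14 u_from→h u_to→cm
  ToolError: incompatible units
~$ chron.lastday
  2102-08-31

Answer: {dreg=920/637, ja_ab=mozind, plo=lusmo, sme=ziza, za=snuz}


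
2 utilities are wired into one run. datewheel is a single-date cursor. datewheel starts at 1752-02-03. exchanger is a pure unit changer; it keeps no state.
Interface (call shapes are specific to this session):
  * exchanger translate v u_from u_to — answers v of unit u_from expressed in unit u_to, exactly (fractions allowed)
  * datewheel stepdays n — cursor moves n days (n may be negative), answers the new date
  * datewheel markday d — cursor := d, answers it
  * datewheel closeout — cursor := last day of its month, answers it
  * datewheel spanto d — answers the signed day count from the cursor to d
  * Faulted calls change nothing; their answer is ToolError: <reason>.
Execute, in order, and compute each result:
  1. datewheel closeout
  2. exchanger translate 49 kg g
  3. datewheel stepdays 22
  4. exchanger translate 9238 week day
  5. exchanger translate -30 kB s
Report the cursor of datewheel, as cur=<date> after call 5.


·→ datewheel closeout()
·← 1752-02-29
·→ exchanger translate(v=49, u_from=kg, u_to=g)
·← 49000
·→ datewheel stepdays(n=22)
·← 1752-03-22
·→ exchanger translate(v=9238, u_from=week, u_to=day)
·← 64666
·→ exchanger translate(v=-30, u_from=kB, u_to=s)
·← ToolError: incompatible units

Answer: cur=1752-03-22


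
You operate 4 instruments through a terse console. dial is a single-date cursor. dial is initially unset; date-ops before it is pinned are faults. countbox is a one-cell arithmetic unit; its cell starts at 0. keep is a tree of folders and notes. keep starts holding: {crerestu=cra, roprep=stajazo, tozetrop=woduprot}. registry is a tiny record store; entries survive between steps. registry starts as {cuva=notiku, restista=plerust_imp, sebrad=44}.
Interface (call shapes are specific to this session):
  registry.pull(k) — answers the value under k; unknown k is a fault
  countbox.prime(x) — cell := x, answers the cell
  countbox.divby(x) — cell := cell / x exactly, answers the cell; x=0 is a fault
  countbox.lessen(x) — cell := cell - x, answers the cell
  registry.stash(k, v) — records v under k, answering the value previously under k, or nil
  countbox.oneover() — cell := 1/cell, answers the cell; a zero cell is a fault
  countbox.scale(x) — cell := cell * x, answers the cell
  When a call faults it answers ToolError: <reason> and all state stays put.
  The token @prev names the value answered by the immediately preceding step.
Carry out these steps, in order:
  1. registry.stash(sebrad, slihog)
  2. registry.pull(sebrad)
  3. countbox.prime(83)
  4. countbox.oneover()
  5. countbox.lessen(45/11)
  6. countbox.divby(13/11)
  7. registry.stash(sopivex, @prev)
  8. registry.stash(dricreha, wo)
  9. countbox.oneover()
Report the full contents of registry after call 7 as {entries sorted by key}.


Using registry.stash on k='sebrad', v='slihog', giving 44.
Invoking registry.pull on k='sebrad', → slihog.
Calling countbox.prime on x='83', and get 83.
Now I run countbox.oneover, — result: 1/83.
I use countbox.lessen on x='45/11', giving -3724/913.
Next I call countbox.divby on x='13/11', — result: -3724/1079.
I call registry.stash on k='sopivex', v='@prev', and observe nil.
Now I run registry.stash on k='dricreha', v='wo', — result: nil.
Now I run countbox.oneover(), — result: -1079/3724.

Answer: {cuva=notiku, restista=plerust_imp, sebrad=slihog, sopivex=-3724/1079}


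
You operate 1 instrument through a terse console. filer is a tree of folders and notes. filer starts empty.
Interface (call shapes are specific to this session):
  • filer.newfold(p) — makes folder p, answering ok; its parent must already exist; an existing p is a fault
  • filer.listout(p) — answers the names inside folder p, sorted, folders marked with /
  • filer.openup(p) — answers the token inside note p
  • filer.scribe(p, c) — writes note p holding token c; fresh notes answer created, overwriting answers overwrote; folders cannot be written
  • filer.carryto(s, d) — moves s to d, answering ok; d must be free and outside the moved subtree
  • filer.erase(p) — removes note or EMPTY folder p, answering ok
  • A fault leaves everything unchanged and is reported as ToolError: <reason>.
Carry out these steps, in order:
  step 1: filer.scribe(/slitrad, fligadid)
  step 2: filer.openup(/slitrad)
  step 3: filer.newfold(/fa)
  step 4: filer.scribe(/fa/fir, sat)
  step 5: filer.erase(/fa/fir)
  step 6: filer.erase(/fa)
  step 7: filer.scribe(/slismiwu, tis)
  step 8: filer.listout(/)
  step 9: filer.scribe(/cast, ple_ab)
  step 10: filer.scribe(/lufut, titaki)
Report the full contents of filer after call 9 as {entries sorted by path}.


==> filer.scribe(p: /slitrad, c: fligadid)
<== created
==> filer.openup(p: /slitrad)
<== fligadid
==> filer.newfold(p: /fa)
<== ok
==> filer.scribe(p: /fa/fir, c: sat)
<== created
==> filer.erase(p: /fa/fir)
<== ok
==> filer.erase(p: /fa)
<== ok
==> filer.scribe(p: /slismiwu, c: tis)
<== created
==> filer.listout(p: /)
<== [slismiwu, slitrad]
==> filer.scribe(p: /cast, c: ple_ab)
<== created
==> filer.scribe(p: /lufut, c: titaki)
<== created

Answer: {cast=ple_ab, slismiwu=tis, slitrad=fligadid}
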